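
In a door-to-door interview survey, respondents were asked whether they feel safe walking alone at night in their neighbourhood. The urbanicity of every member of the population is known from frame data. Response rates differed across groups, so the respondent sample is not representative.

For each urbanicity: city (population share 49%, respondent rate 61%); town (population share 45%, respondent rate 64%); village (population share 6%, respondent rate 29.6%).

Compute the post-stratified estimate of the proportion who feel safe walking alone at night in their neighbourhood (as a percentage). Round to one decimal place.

Post-stratification weights by population share, not respondent share:
  city: 0.49 × 61 = 29.89
  town: 0.45 × 64 = 28.8
  village: 0.06 × 29.6 = 1.776
Post-stratified estimate = 60.466 → 60.5%.

60.5%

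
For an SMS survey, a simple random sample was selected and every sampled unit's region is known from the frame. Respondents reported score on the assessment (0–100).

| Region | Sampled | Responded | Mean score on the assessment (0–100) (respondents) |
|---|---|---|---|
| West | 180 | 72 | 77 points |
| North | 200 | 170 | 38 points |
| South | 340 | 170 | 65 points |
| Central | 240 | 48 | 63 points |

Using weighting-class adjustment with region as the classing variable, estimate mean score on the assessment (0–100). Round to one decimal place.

61.1

Response rates by class: West 72/180 = 40%, North 170/200 = 85%, South 170/340 = 50%, Central 48/240 = 20%.
Inverse-response-rate weighting restores each class to its sampled count, so class totals weight by n_sampled:
  West: 180 × 77 = 13,860
  North: 200 × 38 = 7600
  South: 340 × 65 = 22,100
  Central: 240 × 63 = 15,120
Adjusted estimate = 58,680 / 960 = 61.125 → 61.1.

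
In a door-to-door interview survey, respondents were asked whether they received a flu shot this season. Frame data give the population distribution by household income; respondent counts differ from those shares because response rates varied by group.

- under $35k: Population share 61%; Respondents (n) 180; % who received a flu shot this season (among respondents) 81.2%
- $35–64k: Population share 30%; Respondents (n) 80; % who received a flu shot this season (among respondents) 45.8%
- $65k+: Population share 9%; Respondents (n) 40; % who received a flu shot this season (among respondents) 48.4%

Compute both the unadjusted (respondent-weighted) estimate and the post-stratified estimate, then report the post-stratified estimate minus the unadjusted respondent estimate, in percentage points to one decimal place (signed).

+0.2 percentage points

Naive respondent-only estimate (weights = respondent counts):
  (180/300)×81.2 + (80/300)×45.8 + (40/300)×48.4 = 67.3867%
Post-stratifying to population shares instead:
  0.61×81.2 + 0.3×45.8 + 0.09×48.4 = 67.628%
Difference = 67.628 − 67.3867 = 0.2413 pp.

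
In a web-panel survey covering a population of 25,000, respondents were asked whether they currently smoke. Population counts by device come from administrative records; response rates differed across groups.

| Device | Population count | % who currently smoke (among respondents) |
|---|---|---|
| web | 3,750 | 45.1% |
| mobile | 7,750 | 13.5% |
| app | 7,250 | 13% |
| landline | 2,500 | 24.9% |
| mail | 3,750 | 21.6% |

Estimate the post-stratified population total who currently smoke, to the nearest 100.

5,100

Each cell contributes its population count × the respondent rate:
  web: 3,750 × 45.1% = 1691.25
  mobile: 7,750 × 13.5% = 1046.25
  app: 7,250 × 13% = 942.5
  landline: 2,500 × 24.9% = 622.5
  mail: 3,750 × 21.6% = 810
Estimated total = 5112.5 → 5,100.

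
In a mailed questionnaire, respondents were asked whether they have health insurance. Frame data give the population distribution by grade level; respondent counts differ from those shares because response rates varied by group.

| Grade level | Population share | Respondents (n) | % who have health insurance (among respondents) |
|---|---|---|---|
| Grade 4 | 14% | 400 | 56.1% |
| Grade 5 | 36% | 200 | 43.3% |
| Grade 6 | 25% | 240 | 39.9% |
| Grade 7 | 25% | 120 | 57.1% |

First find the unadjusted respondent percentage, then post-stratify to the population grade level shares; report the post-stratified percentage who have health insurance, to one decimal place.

Unadjusted (pooled respondent) estimate weights by respondent counts:
  (400/960)×56.1 + (200/960)×43.3 + (240/960)×39.9 + (120/960)×57.1 = 49.5083%
Post-stratifying to population shares instead:
  0.14×56.1 + 0.36×43.3 + 0.25×39.9 + 0.25×57.1 = 47.692%

47.7%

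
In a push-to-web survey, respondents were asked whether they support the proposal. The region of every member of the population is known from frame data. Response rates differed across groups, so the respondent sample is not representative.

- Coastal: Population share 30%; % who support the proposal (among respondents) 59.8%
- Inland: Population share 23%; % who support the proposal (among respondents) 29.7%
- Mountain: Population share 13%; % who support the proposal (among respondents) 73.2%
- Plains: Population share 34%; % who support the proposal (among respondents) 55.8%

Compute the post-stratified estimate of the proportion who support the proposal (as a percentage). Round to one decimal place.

53.3%

Weight each group's respondent value by its population share:
  Coastal: 0.3 × 59.8 = 17.94
  Inland: 0.23 × 29.7 = 6.831
  Mountain: 0.13 × 73.2 = 9.516
  Plains: 0.34 × 55.8 = 18.972
Post-stratified estimate = 53.259 → 53.3%.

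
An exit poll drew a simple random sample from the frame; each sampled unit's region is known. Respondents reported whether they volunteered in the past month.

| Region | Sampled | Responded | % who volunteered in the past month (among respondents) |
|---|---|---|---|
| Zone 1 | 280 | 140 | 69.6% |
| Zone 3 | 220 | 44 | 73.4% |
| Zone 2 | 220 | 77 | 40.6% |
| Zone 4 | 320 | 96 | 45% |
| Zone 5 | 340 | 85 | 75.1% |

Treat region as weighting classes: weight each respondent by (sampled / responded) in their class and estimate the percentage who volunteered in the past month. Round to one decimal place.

Response rates by class: Zone 1 140/280 = 50%, Zone 3 44/220 = 20%, Zone 2 77/220 = 35%, Zone 4 96/320 = 30%, Zone 5 85/340 = 25%.
Each respondent's weight = sampled/responded in their class; summing within a class gives n_sampled, so:
  Zone 1: 280 × 69.6 = 19,488
  Zone 3: 220 × 73.4 = 16148
  Zone 2: 220 × 40.6 = 8932
  Zone 4: 320 × 45 = 14,400
  Zone 5: 340 × 75.1 = 25534
Adjusted estimate = 84,502 / 1,380 = 61.2333 → 61.2%.

61.2%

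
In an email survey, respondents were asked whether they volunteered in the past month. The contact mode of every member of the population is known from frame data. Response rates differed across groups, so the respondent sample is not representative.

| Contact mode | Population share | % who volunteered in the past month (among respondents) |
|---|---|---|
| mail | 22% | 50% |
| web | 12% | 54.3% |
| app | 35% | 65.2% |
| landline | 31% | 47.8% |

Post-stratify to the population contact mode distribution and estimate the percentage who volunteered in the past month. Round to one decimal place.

55.2%

Post-stratification weights by population share, not respondent share:
  mail: 0.22 × 50 = 11
  web: 0.12 × 54.3 = 6.516
  app: 0.35 × 65.2 = 22.82
  landline: 0.31 × 47.8 = 14.818
Post-stratified estimate = 55.154 → 55.2%.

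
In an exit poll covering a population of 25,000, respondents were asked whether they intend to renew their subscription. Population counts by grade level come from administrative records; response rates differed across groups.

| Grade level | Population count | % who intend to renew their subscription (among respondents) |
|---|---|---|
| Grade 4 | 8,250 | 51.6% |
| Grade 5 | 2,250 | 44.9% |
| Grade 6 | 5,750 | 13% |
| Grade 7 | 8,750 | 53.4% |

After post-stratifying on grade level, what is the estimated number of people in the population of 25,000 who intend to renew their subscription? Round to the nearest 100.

Apply each group's respondent rate to its population count:
  Grade 4: 8,250 × 51.6% = 4257
  Grade 5: 2,250 × 44.9% = 1010.25
  Grade 6: 5,750 × 13% = 747.5
  Grade 7: 8,750 × 53.4% = 4672.5
Estimated total = 10687.2 → 10,700.

10,700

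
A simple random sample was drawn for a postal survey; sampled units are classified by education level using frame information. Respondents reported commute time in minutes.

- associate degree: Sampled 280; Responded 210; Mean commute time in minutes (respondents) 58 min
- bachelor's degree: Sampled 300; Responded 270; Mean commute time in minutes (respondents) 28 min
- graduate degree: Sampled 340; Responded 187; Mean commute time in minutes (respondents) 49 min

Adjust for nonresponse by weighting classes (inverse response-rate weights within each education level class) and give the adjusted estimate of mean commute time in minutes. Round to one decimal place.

Response rates by class: associate degree 210/280 = 75%, bachelor's degree 270/300 = 90%, graduate degree 187/340 = 55%.
Weighting each respondent by the inverse class response rate inflates each class back to its sampled size, so the class weight is n_sampled:
  associate degree: 280 × 58 = 16,240
  bachelor's degree: 300 × 28 = 8400
  graduate degree: 340 × 49 = 16,660
Adjusted estimate = 41,300 / 920 = 44.8913 → 44.9.

44.9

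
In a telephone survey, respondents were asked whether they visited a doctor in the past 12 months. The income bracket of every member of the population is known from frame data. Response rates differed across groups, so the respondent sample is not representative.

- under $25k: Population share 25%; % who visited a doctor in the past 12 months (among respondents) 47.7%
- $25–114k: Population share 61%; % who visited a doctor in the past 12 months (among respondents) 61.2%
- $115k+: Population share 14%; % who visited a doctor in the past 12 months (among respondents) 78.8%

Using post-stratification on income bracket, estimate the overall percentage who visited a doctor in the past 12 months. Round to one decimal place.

Reweight to the known income bracket distribution:
  under $25k: 0.25 × 47.7 = 11.925
  $25–114k: 0.61 × 61.2 = 37.332
  $115k+: 0.14 × 78.8 = 11.032
Post-stratified estimate = 60.289 → 60.3%.

60.3%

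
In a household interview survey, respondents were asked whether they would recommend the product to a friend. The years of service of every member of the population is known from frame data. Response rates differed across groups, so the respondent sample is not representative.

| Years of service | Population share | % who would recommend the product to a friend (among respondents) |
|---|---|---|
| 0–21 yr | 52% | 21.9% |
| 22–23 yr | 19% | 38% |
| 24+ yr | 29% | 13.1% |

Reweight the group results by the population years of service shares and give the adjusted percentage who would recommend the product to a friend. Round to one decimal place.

22.4%

Each cell contributes population-share × respondent value:
  0–21 yr: 0.52 × 21.9 = 11.388
  22–23 yr: 0.19 × 38 = 7.22
  24+ yr: 0.29 × 13.1 = 3.799
Post-stratified estimate = 22.407 → 22.4%.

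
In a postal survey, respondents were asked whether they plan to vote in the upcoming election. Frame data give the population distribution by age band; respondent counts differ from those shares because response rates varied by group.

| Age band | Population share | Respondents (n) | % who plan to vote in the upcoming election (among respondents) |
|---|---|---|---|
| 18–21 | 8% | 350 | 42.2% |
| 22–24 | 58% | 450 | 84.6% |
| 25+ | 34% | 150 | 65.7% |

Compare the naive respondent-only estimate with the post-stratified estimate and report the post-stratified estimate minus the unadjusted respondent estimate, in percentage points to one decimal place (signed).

Without adjustment, the pooled respondent share is:
  (350/950)×42.2 + (450/950)×84.6 + (150/950)×65.7 = 65.9947%
Post-stratifying to population shares instead:
  0.08×42.2 + 0.58×84.6 + 0.34×65.7 = 74.782%
Difference = 74.782 − 65.9947 = 8.7873 pp.

+8.8 percentage points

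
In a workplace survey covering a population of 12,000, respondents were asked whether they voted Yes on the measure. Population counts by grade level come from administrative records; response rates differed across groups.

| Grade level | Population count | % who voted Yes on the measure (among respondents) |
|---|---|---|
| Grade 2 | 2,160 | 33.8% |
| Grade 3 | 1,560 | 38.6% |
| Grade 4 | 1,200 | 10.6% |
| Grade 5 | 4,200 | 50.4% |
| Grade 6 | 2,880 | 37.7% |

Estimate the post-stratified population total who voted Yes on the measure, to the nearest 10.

4,660

Each cell contributes its population count × the respondent rate:
  Grade 2: 2,160 × 33.8% = 730.08
  Grade 3: 1,560 × 38.6% = 602.16
  Grade 4: 1,200 × 10.6% = 127.2
  Grade 5: 4,200 × 50.4% = 2116.8
  Grade 6: 2,880 × 37.7% = 1085.76
Estimated total = 4662 → 4,660.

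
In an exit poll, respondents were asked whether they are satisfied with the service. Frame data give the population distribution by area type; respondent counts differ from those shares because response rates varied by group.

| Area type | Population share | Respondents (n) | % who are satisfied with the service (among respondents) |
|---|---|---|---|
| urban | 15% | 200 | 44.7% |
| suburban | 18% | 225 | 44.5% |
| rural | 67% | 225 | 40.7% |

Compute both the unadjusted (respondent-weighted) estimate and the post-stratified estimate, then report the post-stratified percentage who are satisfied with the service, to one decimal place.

42.0%

Naive respondent-only estimate (weights = respondent counts):
  (200/650)×44.7 + (225/650)×44.5 + (225/650)×40.7 = 43.2462%
Post-stratified estimate weights by population shares:
  0.15×44.7 + 0.18×44.5 + 0.67×40.7 = 41.984%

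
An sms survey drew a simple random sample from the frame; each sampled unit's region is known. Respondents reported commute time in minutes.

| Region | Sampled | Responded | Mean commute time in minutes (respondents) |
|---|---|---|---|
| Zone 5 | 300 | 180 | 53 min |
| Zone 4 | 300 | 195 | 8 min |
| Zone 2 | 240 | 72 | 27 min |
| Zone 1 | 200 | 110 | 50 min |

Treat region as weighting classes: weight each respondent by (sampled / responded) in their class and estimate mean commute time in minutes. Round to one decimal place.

33.4

Class response rates: Zone 5 180/300 = 60%, Zone 4 195/300 = 65%, Zone 2 72/240 = 30%, Zone 1 110/200 = 55%.
Inverse-response-rate weighting restores each class to its sampled count, so class totals weight by n_sampled:
  Zone 5: 300 × 53 = 15,900
  Zone 4: 300 × 8 = 2400
  Zone 2: 240 × 27 = 6480
  Zone 1: 200 × 50 = 10,000
Adjusted estimate = 34,780 / 1,040 = 33.4423 → 33.4.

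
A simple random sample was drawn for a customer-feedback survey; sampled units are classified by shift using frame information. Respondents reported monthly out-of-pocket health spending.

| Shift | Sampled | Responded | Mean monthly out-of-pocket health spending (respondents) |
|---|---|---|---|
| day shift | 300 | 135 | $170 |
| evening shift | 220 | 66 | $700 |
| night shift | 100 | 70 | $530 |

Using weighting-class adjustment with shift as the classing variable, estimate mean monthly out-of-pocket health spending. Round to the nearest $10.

Response rates by class: day shift 135/300 = 45%, evening shift 66/220 = 30%, night shift 70/100 = 70%.
Weighting each respondent by the inverse class response rate inflates each class back to its sampled size, so the class weight is n_sampled:
  day shift: 300 × 170 = 51,000
  evening shift: 220 × 700 = 154,000
  night shift: 100 × 530 = 53,000
Adjusted estimate = 258,000 / 620 = 416.129 → $420.

$420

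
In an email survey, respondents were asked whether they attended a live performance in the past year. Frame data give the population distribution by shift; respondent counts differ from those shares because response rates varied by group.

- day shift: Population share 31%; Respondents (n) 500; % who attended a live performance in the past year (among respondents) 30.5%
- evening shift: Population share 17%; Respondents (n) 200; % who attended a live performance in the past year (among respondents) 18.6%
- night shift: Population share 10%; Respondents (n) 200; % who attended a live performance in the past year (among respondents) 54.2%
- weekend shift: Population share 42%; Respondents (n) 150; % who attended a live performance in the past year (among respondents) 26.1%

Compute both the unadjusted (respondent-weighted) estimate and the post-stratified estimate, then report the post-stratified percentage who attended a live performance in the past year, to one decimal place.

29.0%

Without adjustment, the pooled respondent share is:
  (500/1050)×30.5 + (200/1050)×18.6 + (200/1050)×54.2 + (150/1050)×26.1 = 32.119%
Post-stratified estimate weights by population shares:
  0.31×30.5 + 0.17×18.6 + 0.1×54.2 + 0.42×26.1 = 28.999%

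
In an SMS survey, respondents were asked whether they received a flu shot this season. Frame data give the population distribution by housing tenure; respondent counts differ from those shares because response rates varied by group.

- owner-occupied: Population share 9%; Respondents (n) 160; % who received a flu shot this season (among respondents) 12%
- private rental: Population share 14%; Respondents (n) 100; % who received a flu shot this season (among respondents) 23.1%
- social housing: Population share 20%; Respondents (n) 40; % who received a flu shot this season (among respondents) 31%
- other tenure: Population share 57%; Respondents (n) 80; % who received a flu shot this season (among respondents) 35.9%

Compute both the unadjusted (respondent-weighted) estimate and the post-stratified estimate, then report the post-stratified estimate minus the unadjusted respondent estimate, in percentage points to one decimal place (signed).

+9.0 percentage points

Without adjustment, the pooled respondent share is:
  (160/380)×12 + (100/380)×23.1 + (40/380)×31 + (80/380)×35.9 = 21.9526%
Post-stratifying to population shares instead:
  0.09×12 + 0.14×23.1 + 0.2×31 + 0.57×35.9 = 30.977%
Difference = 30.977 − 21.9526 = 9.0244 pp.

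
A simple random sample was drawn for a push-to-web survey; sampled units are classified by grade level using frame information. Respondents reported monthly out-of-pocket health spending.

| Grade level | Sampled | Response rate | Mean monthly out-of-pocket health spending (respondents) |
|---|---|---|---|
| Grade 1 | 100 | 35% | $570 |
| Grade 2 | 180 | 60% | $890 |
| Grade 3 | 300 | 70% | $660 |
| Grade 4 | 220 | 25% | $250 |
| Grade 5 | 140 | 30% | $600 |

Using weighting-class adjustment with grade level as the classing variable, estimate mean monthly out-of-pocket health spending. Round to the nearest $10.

$590

Each respondent's weight = sampled/responded in their class; summing within a class gives n_sampled, so:
  Grade 1: 100 × 570 = 57,000
  Grade 2: 180 × 890 = 160,200
  Grade 3: 300 × 660 = 198,000
  Grade 4: 220 × 250 = 55,000
  Grade 5: 140 × 600 = 84,000
Adjusted estimate = 554,200 / 940 = 589.574 → $590.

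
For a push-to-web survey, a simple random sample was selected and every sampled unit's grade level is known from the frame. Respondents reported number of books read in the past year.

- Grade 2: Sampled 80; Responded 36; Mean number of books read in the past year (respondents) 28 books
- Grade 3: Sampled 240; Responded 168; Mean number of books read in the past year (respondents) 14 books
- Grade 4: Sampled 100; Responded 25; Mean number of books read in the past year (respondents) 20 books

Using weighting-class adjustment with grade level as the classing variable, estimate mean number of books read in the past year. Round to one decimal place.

18.1

Class response rates: Grade 2 36/80 = 45%, Grade 3 168/240 = 70%, Grade 4 25/100 = 25%.
Weighting each respondent by the inverse class response rate inflates each class back to its sampled size, so the class weight is n_sampled:
  Grade 2: 80 × 28 = 2240
  Grade 3: 240 × 14 = 3360
  Grade 4: 100 × 20 = 2000
Adjusted estimate = 7600 / 420 = 18.0952 → 18.1.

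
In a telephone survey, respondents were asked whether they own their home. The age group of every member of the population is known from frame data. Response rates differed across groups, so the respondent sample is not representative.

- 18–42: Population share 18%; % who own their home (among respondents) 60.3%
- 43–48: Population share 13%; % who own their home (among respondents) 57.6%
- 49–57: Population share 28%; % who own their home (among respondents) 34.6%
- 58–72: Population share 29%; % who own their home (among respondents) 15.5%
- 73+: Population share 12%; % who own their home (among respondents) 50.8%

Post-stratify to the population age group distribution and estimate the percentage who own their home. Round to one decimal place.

Post-stratification weights by population share, not respondent share:
  18–42: 0.18 × 60.3 = 10.854
  43–48: 0.13 × 57.6 = 7.488
  49–57: 0.28 × 34.6 = 9.688
  58–72: 0.29 × 15.5 = 4.495
  73+: 0.12 × 50.8 = 6.096
Post-stratified estimate = 38.621 → 38.6%.

38.6%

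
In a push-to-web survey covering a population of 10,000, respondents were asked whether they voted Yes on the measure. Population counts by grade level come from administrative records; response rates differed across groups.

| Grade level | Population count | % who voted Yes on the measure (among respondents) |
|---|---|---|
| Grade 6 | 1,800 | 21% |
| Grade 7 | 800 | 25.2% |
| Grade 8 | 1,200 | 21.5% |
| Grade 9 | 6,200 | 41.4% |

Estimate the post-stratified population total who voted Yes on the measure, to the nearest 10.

Apply each group's respondent rate to its population count:
  Grade 6: 1,800 × 21% = 378
  Grade 7: 800 × 25.2% = 201.6
  Grade 8: 1,200 × 21.5% = 258
  Grade 9: 6,200 × 41.4% = 2566.8
Estimated total = 3404.4 → 3,400.

3,400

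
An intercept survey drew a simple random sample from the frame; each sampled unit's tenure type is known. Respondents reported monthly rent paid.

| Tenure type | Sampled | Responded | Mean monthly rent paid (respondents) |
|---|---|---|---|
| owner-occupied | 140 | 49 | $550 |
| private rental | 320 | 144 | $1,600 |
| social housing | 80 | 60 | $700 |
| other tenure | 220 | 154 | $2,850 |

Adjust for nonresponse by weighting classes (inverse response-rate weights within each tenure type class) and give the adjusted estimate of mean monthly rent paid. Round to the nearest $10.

Class response rates: owner-occupied 49/140 = 35%, private rental 144/320 = 45%, social housing 60/80 = 75%, other tenure 154/220 = 70%.
With weight = n_sampled/n_responded per class, the weighted class total is n_sampled:
  owner-occupied: 140 × 550 = 77,000
  private rental: 320 × 1600 = 512,000
  social housing: 80 × 700 = 56,000
  other tenure: 220 × 2850 = 627,000
Adjusted estimate = 1,272,000 / 760 = 1673.68 → $1,670.

$1,670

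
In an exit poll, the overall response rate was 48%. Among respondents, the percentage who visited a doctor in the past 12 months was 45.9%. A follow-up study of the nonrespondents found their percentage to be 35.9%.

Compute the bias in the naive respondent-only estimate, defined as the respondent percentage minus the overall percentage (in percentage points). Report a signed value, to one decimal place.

+5.2 percentage points

Nonresponse fraction = 1 − 0.48 = 0.52.
Bias = (nonresponse fraction) × (respondent percentage − nonrespondent percentage)
     = 0.52 × (45.9 − 35.9) = 0.52 × 10 = 5.2.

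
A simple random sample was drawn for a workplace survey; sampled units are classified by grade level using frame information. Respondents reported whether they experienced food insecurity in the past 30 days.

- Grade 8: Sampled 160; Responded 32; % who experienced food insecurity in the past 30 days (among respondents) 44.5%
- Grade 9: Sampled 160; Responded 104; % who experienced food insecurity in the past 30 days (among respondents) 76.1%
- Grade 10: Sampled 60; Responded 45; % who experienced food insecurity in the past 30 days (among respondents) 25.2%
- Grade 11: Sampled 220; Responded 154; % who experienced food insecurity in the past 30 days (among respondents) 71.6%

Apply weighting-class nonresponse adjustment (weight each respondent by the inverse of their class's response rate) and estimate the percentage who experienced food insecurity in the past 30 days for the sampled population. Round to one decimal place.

60.9%

Response rates by class: Grade 8 32/160 = 20%, Grade 9 104/160 = 65%, Grade 10 45/60 = 75%, Grade 11 154/220 = 70%.
With weight = n_sampled/n_responded per class, the weighted class total is n_sampled:
  Grade 8: 160 × 44.5 = 7120
  Grade 9: 160 × 76.1 = 12,176
  Grade 10: 60 × 25.2 = 1512
  Grade 11: 220 × 71.6 = 15752
Adjusted estimate = 36,560 / 600 = 60.9333 → 60.9%.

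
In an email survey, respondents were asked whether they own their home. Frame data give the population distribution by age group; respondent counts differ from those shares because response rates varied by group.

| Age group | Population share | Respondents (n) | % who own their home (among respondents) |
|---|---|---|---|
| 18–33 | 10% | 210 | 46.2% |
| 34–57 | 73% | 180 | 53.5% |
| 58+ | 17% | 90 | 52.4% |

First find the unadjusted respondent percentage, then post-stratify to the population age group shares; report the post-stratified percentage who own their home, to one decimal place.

52.6%

Unadjusted (pooled respondent) estimate weights by respondent counts:
  (210/480)×46.2 + (180/480)×53.5 + (90/480)×52.4 = 50.1%
Post-stratifying to population shares instead:
  0.1×46.2 + 0.73×53.5 + 0.17×52.4 = 52.583%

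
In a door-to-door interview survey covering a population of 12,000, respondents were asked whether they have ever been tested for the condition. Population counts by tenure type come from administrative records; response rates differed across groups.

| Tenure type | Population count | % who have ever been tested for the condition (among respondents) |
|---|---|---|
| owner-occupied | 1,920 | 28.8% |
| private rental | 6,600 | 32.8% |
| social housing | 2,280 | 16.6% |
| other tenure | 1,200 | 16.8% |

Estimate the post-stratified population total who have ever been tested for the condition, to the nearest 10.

3,300

Each cell contributes its population count × the respondent rate:
  owner-occupied: 1,920 × 28.8% = 552.96
  private rental: 6,600 × 32.8% = 2164.8
  social housing: 2,280 × 16.6% = 378.48
  other tenure: 1,200 × 16.8% = 201.6
Estimated total = 3297.84 → 3,300.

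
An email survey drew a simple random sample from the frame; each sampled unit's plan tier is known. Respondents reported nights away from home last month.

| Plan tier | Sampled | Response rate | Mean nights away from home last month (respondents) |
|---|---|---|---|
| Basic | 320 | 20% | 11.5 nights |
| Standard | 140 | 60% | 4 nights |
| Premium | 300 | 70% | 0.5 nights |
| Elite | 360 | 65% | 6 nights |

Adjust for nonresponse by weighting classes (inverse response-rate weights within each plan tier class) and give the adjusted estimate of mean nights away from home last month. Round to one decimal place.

5.8

Inverse-response-rate weighting restores each class to its sampled count, so class totals weight by n_sampled:
  Basic: 320 × 11.5 = 3680
  Standard: 140 × 4 = 560
  Premium: 300 × 0.5 = 150
  Elite: 360 × 6 = 2160
Adjusted estimate = 6550 / 1,120 = 5.84821 → 5.8.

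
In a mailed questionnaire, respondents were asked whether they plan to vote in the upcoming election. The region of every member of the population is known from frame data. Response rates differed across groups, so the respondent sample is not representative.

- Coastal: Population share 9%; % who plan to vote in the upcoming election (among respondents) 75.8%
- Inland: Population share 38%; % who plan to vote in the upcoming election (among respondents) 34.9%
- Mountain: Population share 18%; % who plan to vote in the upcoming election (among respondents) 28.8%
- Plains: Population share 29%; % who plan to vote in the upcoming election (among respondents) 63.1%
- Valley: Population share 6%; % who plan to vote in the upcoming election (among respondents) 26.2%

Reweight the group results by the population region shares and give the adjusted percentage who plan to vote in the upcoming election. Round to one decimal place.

Post-stratification weights by population share, not respondent share:
  Coastal: 0.09 × 75.8 = 6.822
  Inland: 0.38 × 34.9 = 13.262
  Mountain: 0.18 × 28.8 = 5.184
  Plains: 0.29 × 63.1 = 18.299
  Valley: 0.06 × 26.2 = 1.572
Post-stratified estimate = 45.139 → 45.1%.

45.1%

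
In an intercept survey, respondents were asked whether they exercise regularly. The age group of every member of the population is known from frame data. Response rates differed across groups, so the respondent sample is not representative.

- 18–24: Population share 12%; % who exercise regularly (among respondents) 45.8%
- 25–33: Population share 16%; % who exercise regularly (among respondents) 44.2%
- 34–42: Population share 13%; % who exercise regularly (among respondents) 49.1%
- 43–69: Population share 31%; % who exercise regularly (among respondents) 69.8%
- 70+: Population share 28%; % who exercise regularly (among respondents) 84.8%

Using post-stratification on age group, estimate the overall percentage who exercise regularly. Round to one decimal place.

Reweight to the known age group distribution:
  18–24: 0.12 × 45.8 = 5.496
  25–33: 0.16 × 44.2 = 7.072
  34–42: 0.13 × 49.1 = 6.383
  43–69: 0.31 × 69.8 = 21.638
  70+: 0.28 × 84.8 = 23.744
Post-stratified estimate = 64.333 → 64.3%.

64.3%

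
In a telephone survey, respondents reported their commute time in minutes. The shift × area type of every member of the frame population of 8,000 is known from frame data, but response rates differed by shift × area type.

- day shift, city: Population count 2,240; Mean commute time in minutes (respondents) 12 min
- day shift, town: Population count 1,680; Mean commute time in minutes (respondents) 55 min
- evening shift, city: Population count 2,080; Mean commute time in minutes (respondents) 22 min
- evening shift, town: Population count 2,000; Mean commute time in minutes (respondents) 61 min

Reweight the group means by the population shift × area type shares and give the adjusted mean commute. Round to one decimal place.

Reweight to the known shift × area type distribution:
  day shift, city: (2,240/8,000) × 12 = 3.36
  day shift, town: (1,680/8,000) × 55 = 11.55
  evening shift, city: (2,080/8,000) × 22 = 5.72
  evening shift, town: (2,000/8,000) × 61 = 15.25
Post-stratified estimate = 35.88 → 35.9.

35.9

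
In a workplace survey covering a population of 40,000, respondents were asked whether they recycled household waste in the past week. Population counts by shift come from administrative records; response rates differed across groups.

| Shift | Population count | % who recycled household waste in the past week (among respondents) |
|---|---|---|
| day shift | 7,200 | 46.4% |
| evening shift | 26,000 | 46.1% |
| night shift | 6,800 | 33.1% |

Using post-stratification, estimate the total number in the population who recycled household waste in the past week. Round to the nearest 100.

17,600

Each cell contributes its population count × the respondent rate:
  day shift: 7,200 × 46.4% = 3340.8
  evening shift: 26,000 × 46.1% = 11,986
  night shift: 6,800 × 33.1% = 2250.8
Estimated total = 17577.6 → 17,600.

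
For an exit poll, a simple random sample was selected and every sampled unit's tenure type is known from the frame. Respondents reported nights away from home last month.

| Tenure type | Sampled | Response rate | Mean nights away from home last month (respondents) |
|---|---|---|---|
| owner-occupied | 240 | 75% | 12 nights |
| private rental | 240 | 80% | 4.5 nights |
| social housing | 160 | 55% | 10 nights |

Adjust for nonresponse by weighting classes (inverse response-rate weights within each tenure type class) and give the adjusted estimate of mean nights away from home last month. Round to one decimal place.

Inverse-response-rate weighting restores each class to its sampled count, so class totals weight by n_sampled:
  owner-occupied: 240 × 12 = 2880
  private rental: 240 × 4.5 = 1080
  social housing: 160 × 10 = 1600
Adjusted estimate = 5560 / 640 = 8.6875 → 8.7.

8.7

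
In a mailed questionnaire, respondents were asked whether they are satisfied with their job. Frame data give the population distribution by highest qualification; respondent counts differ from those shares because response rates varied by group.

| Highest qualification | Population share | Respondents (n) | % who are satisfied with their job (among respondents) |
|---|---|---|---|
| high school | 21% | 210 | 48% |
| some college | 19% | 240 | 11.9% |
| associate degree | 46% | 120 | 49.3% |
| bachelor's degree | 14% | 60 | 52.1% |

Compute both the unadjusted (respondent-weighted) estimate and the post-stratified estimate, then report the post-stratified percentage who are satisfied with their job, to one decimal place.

42.3%

Without adjustment, the pooled respondent share is:
  (210/630)×48 + (240/630)×11.9 + (120/630)×49.3 + (60/630)×52.1 = 34.8857%
Post-stratified estimate weights by population shares:
  0.21×48 + 0.19×11.9 + 0.46×49.3 + 0.14×52.1 = 42.313%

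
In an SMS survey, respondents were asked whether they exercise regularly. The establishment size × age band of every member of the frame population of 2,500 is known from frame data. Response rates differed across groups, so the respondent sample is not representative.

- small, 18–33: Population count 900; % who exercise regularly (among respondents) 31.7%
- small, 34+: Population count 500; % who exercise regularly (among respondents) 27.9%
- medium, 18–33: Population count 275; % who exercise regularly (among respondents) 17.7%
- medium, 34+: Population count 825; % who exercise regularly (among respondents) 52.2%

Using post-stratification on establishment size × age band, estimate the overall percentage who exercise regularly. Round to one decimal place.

36.2%

Weight each group's respondent value by its population share:
  small, 18–33: (900/2,500) × 31.7 = 11.412
  small, 34+: (500/2,500) × 27.9 = 5.58
  medium, 18–33: (275/2,500) × 17.7 = 1.947
  medium, 34+: (825/2,500) × 52.2 = 17.226
Post-stratified estimate = 36.165 → 36.2%.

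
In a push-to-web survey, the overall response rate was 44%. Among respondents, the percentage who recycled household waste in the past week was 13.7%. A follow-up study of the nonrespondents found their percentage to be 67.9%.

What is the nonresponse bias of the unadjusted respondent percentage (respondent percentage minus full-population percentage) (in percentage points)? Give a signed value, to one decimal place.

Nonresponse fraction = 1 − 0.44 = 0.56.
Bias = (nonresponse fraction) × (respondent percentage − nonrespondent percentage)
     = 0.56 × (13.7 − 67.9) = 0.56 × -54.2 = -30.352.

-30.4 percentage points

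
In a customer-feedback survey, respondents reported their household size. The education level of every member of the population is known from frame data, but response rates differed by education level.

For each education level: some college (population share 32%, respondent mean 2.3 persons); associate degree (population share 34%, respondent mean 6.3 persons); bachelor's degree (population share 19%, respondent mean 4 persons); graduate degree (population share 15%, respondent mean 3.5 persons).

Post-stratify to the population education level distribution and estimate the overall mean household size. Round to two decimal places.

Each cell contributes population-share × respondent value:
  some college: 0.32 × 2.3 = 0.736
  associate degree: 0.34 × 6.3 = 2.142
  bachelor's degree: 0.19 × 4 = 0.76
  graduate degree: 0.15 × 3.5 = 0.525
Post-stratified estimate = 4.163 → 4.16.

4.16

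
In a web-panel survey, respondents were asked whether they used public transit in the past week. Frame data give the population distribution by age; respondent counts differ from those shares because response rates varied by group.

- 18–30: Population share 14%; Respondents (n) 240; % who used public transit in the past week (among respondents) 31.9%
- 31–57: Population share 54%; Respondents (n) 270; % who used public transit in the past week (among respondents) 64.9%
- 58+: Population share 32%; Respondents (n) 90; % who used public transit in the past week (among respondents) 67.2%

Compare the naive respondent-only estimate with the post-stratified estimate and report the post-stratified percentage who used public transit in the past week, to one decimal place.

61.0%

Naive respondent-only estimate (weights = respondent counts):
  (240/600)×31.9 + (270/600)×64.9 + (90/600)×67.2 = 52.045%
Post-stratified estimate weights by population shares:
  0.14×31.9 + 0.54×64.9 + 0.32×67.2 = 61.016%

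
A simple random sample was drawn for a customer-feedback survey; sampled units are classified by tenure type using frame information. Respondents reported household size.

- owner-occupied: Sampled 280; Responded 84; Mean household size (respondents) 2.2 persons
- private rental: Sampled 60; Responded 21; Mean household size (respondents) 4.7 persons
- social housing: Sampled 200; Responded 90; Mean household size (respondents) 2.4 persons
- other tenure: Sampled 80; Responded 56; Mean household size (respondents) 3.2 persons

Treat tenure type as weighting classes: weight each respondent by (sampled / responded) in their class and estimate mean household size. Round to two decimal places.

Response rates by class: owner-occupied 84/280 = 30%, private rental 21/60 = 35%, social housing 90/200 = 45%, other tenure 56/80 = 70%.
Weighting each respondent by the inverse class response rate inflates each class back to its sampled size, so the class weight is n_sampled:
  owner-occupied: 280 × 2.2 = 616
  private rental: 60 × 4.7 = 282
  social housing: 200 × 2.4 = 480
  other tenure: 80 × 3.2 = 256
Adjusted estimate = 1634 / 620 = 2.63548 → 2.64.

2.64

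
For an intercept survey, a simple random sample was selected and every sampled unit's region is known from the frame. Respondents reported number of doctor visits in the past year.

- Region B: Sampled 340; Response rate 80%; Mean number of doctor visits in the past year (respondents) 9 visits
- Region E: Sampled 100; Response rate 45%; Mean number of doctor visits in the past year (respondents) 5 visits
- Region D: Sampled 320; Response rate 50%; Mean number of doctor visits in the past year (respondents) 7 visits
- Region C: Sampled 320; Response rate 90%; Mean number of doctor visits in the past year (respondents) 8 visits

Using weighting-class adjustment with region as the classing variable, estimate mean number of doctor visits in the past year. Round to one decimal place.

Each respondent's weight = sampled/responded in their class; summing within a class gives n_sampled, so:
  Region B: 340 × 9 = 3060
  Region E: 100 × 5 = 500
  Region D: 320 × 7 = 2240
  Region C: 320 × 8 = 2560
Adjusted estimate = 8360 / 1,080 = 7.74074 → 7.7.

7.7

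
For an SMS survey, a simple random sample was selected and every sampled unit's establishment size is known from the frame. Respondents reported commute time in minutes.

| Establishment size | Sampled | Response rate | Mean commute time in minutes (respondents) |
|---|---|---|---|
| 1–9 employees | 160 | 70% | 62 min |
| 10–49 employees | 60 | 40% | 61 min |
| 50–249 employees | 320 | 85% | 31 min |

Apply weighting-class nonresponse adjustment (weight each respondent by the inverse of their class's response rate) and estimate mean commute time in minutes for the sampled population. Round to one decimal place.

43.5

Inverse-response-rate weighting restores each class to its sampled count, so class totals weight by n_sampled:
  1–9 employees: 160 × 62 = 9920
  10–49 employees: 60 × 61 = 3660
  50–249 employees: 320 × 31 = 9920
Adjusted estimate = 23,500 / 540 = 43.5185 → 43.5.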